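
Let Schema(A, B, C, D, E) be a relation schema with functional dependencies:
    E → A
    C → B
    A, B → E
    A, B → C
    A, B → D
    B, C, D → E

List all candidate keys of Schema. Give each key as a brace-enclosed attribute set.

{A, B}, {A, C}, {B, E}, {C, D}, {C, E}

{A, B}⁺ = {A, B, C, D, E}, which is every attribute, so {A, B} is a candidate key.
{A, C}⁺ = {A, B, C, D, E}, which is every attribute, so {A, C} is a candidate key.
{B, E}⁺ = {A, B, C, D, E}, which is every attribute, so {B, E} is a candidate key.
{C, D}⁺ = {A, B, C, D, E}, which is every attribute, so {C, D} is a candidate key.
{C, E}⁺ = {A, B, C, D, E}, which is every attribute, so {C, E} is a candidate key.
Any other superkey properly contains one of these, so there are no further candidate keys.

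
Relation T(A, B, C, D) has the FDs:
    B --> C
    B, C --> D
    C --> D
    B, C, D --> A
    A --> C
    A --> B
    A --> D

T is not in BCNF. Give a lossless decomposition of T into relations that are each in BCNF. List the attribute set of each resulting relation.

{A, B, C}; {C, D}

Candidate keys of the original relation: {A}, {B}.
In {A, B, C, D}, {C} is not a superkey ({C}⁺ restricted to this set is {C, D}), so split on C --> D into {C, D} and {A, B, C}.
{C, D} has no BCNF violation.
{A, B, C} has no BCNF violation.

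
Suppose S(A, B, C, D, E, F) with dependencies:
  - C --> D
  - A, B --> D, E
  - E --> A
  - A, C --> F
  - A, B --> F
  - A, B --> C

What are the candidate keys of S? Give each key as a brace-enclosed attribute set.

{A, B}, {B, E}

No FD produces {B}, so it must be in every candidate key.
Closure of {A, B} is {A, B, C, D, E, F}, the whole schema; {A, B} is a candidate key.
Closure of {B, E} is {A, B, C, D, E, F}, the whole schema; {B, E} is a candidate key.
No proper subset of any of these is a key, and no other minimal superkey exists.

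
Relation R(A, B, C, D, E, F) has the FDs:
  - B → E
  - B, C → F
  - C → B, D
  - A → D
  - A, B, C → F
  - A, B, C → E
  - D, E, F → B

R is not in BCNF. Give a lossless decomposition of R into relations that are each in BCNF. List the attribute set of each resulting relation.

Candidate key of the original relation: {A, C}.
Within {A, B, C, D, E, F}: {B}⁺ ∩ {A, B, C, D, E, F} = {B, E}, not the whole set, so B → E violates BCNF; decompose into {B, E} and {A, B, C, D, F}.
{B, E} has no BCNF violation.
Within {A, B, C, D, F}: {B, C}⁺ ∩ {A, B, C, D, F} = {B, C, D, F}, not the whole set, so B, C → D, F violates BCNF; decompose into {B, C, D, F} and {A, B, C}.
{B, C, D, F} has no BCNF violation.
Within {A, B, C}: {C}⁺ ∩ {A, B, C} = {B, C}, not the whole set, so C → B violates BCNF; decompose into {B, C} and {A, C}.
{B, C} has no BCNF violation.
{A, C} has no BCNF violation.

{A, C}; {B, C, D, F}; {B, E}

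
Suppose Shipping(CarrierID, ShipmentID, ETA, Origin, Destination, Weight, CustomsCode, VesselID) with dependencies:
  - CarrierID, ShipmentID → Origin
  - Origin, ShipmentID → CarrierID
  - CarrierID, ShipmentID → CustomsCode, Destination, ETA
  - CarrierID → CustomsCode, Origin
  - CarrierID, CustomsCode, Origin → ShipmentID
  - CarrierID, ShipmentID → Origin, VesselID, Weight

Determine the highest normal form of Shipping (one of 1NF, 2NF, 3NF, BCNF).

Candidate keys: {CarrierID}, {Origin, ShipmentID}. Prime attributes: {CarrierID, Origin, ShipmentID}.
Every FD has a superkey on the left, so the relation is in BCNF.

BCNF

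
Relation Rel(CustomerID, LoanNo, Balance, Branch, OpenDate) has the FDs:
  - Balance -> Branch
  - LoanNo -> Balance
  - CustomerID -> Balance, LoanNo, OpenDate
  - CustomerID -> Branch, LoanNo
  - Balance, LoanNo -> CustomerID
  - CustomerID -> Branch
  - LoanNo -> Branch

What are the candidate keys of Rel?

{CustomerID} is a candidate key since {CustomerID}⁺ = {Balance, Branch, CustomerID, LoanNo, OpenDate} covers every attribute.
{LoanNo} is a candidate key since {LoanNo}⁺ = {Balance, Branch, CustomerID, LoanNo, OpenDate} covers every attribute.
No proper subset of any of these is a key, and no other minimal superkey exists.

{CustomerID}, {LoanNo}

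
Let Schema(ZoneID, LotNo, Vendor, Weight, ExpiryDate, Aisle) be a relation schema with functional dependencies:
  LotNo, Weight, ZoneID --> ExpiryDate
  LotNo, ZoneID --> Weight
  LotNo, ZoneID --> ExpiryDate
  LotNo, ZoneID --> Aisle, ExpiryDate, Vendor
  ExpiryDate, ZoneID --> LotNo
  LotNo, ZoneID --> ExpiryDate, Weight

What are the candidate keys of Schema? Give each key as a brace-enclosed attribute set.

{ExpiryDate, ZoneID}, {LotNo, ZoneID}

No FD produces {ZoneID}, so it must be in every candidate key.
{ExpiryDate, ZoneID} is a candidate key since {ExpiryDate, ZoneID}⁺ = {Aisle, ExpiryDate, LotNo, Vendor, Weight, ZoneID} covers every attribute.
{LotNo, ZoneID} is a candidate key since {LotNo, ZoneID}⁺ = {Aisle, ExpiryDate, LotNo, Vendor, Weight, ZoneID} covers every attribute.
These are minimal and exhaustive — every other superkey contains one of them.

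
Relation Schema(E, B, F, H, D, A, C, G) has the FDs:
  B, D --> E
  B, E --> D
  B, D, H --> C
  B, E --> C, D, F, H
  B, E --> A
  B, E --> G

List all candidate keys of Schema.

{B, D}, {B, E}

Attributes never on any right-hand side: {B} — every candidate key must contain it.
{B, D}⁺ = {A, B, C, D, E, F, G, H} — all of the relation — so {B, D} is a candidate key.
{B, E}⁺ = {A, B, C, D, E, F, G, H} — all of the relation — so {B, E} is a candidate key.
No proper subset of any of these is a key, and no other minimal superkey exists.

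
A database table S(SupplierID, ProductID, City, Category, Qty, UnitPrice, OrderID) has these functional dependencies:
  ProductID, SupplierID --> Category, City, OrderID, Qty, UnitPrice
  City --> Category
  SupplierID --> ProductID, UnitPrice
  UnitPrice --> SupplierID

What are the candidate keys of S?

{SupplierID} is a candidate key since {SupplierID}⁺ = {Category, City, OrderID, ProductID, Qty, SupplierID, UnitPrice} covers every attribute.
{UnitPrice} is a candidate key since {UnitPrice}⁺ = {Category, City, OrderID, ProductID, Qty, SupplierID, UnitPrice} covers every attribute.
No proper subset of any of these is a key, and no other minimal superkey exists.

{SupplierID}, {UnitPrice}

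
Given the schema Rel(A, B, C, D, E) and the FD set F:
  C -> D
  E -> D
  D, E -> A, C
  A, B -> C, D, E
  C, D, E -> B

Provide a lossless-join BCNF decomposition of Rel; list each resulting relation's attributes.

{A, B, C, E}; {C, D}

Candidate keys of the original relation: {A, B}, {E}.
In {A, B, C, D, E}, {C} is not a superkey ({C}⁺ restricted to this set is {C, D}), so split on C -> D into {C, D} and {A, B, C, E}.
{C, D} has no BCNF violation.
{A, B, C, E} has no BCNF violation.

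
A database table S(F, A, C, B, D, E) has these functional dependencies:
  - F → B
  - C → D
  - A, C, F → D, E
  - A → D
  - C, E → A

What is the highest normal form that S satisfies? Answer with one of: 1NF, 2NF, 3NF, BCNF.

1NF

Candidate keys: {A, C, F}, {C, E, F}. Prime attributes: {A, C, E, F}.
F → B: {F}⁺ = {B, F}, which is not all of the attributes, so the left side is not a superkey — BCNF is violated.
F → B determines the non-prime attribute {B} from a non-superkey — 3NF is violated.
The proper key subset {A} of {A, C, F} determines non-prime {D}, so the relation is not even in 2NF.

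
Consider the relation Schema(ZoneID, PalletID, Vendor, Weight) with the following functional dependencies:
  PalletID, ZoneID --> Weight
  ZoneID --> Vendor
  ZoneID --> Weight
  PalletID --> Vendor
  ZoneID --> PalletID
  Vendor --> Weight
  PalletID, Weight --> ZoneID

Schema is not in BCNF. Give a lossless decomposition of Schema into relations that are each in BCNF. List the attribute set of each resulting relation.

{PalletID, Vendor, ZoneID}; {Vendor, Weight}

Candidate keys of the original relation: {PalletID}, {ZoneID}.
{PalletID, Vendor, Weight, ZoneID}: {Vendor} determines {Vendor, Weight} here but is not a superkey — split on Vendor --> Weight, giving {Vendor, Weight} and {PalletID, Vendor, ZoneID}.
{Vendor, Weight}: every determinant is a superkey — BCNF.
{PalletID, Vendor, ZoneID}: every determinant is a superkey — BCNF.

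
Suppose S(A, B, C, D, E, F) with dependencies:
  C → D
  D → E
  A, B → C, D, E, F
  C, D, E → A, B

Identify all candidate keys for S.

Closure of {C} is {A, B, C, D, E, F}, the whole schema; {C} is a candidate key.
Closure of {A, B} is {A, B, C, D, E, F}, the whole schema; {A, B} is a candidate key.
No proper subset of any of these is a key, and no other minimal superkey exists.

{A, B}, {C}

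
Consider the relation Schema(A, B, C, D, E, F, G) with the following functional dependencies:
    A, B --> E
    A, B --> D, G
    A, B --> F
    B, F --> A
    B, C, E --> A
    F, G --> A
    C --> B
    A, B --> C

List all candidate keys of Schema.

{A, B}, {A, C}, {B, F}, {C, E}, {C, F}

{A, B}⁺ = {A, B, C, D, E, F, G} — all of the relation — so {A, B} is a candidate key.
{A, C}⁺ = {A, B, C, D, E, F, G} — all of the relation — so {A, C} is a candidate key.
{B, F}⁺ = {A, B, C, D, E, F, G} — all of the relation — so {B, F} is a candidate key.
{C, E}⁺ = {A, B, C, D, E, F, G} — all of the relation — so {C, E} is a candidate key.
{C, F}⁺ = {A, B, C, D, E, F, G} — all of the relation — so {C, F} is a candidate key.
These are minimal and exhaustive — every other superkey contains one of them.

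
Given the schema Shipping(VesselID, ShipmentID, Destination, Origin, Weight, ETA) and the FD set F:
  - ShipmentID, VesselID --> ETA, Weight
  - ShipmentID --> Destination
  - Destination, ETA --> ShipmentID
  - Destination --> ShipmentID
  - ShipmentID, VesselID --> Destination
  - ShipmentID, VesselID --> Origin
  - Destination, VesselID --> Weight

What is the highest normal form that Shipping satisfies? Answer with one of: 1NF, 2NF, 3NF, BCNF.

Candidate keys: {Destination, VesselID}, {ShipmentID, VesselID}. Prime attributes: {Destination, ShipmentID, VesselID}.
ShipmentID --> Destination: {ShipmentID}⁺ = {Destination, ShipmentID}, which is not all of the attributes, so the left side is not a superkey — BCNF is violated.
Since {Destination} ⊆ prime attributes and every other non-superkey FD also has a prime right side, the schema is in 3NF.

3NF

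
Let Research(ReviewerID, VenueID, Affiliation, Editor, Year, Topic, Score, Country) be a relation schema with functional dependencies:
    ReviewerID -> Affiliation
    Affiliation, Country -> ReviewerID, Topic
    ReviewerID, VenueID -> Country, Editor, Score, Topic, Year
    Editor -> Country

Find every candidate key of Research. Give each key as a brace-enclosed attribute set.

Attributes never on any right-hand side: {VenueID} — every candidate key must contain it.
{ReviewerID, VenueID}⁺ = {Affiliation, Country, Editor, ReviewerID, Score, Topic, VenueID, Year} — all of the relation — so {ReviewerID, VenueID} is a candidate key.
{Affiliation, Country, VenueID}⁺ = {Affiliation, Country, Editor, ReviewerID, Score, Topic, VenueID, Year} — all of the relation — so {Affiliation, Country, VenueID} is a candidate key.
{Affiliation, Editor, VenueID}⁺ = {Affiliation, Country, Editor, ReviewerID, Score, Topic, VenueID, Year} — all of the relation — so {Affiliation, Editor, VenueID} is a candidate key.
No proper subset of any of these is a key, and no other minimal superkey exists.

{Affiliation, Country, VenueID}, {Affiliation, Editor, VenueID}, {ReviewerID, VenueID}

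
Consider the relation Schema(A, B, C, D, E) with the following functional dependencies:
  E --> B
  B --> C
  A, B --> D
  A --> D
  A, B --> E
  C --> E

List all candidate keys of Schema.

{A} never appears on the right of any FD, so every key must include it.
{A, B}⁺ = {A, B, C, D, E}, which is every attribute, so {A, B} is a candidate key.
{A, C}⁺ = {A, B, C, D, E}, which is every attribute, so {A, C} is a candidate key.
{A, E}⁺ = {A, B, C, D, E}, which is every attribute, so {A, E} is a candidate key.
No proper subset of any of these is a key, and no other minimal superkey exists.

{A, B}, {A, C}, {A, E}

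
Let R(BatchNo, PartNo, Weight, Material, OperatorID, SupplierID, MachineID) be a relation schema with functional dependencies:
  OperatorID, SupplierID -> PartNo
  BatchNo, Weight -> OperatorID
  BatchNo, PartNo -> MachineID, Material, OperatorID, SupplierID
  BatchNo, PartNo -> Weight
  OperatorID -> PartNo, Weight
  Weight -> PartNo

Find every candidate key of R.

{BatchNo, OperatorID}, {BatchNo, PartNo}, {BatchNo, Weight}

{BatchNo} never appears on the right of any FD, so every key must include it.
{BatchNo, OperatorID}⁺ = {BatchNo, MachineID, Material, OperatorID, PartNo, SupplierID, Weight} — all of the relation — so {BatchNo, OperatorID} is a candidate key.
{BatchNo, PartNo}⁺ = {BatchNo, MachineID, Material, OperatorID, PartNo, SupplierID, Weight} — all of the relation — so {BatchNo, PartNo} is a candidate key.
{BatchNo, Weight}⁺ = {BatchNo, MachineID, Material, OperatorID, PartNo, SupplierID, Weight} — all of the relation — so {BatchNo, Weight} is a candidate key.
No proper subset of any of these is a key, and no other minimal superkey exists.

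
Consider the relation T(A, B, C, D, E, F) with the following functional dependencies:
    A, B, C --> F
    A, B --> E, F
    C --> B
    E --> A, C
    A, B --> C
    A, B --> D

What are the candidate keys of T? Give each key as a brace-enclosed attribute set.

{A, B}, {A, C}, {E}

Closure of {E} is {A, B, C, D, E, F}, the whole schema; {E} is a candidate key.
Closure of {A, B} is {A, B, C, D, E, F}, the whole schema; {A, B} is a candidate key.
Closure of {A, C} is {A, B, C, D, E, F}, the whole schema; {A, C} is a candidate key.
These are minimal and exhaustive — every other superkey contains one of them.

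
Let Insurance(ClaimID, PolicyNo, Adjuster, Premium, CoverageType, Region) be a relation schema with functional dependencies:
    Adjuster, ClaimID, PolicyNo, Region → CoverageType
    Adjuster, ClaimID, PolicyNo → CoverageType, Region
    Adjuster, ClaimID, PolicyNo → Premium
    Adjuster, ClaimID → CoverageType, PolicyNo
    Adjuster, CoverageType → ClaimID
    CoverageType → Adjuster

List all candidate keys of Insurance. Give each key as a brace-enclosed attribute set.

{CoverageType}⁺ = {Adjuster, ClaimID, CoverageType, PolicyNo, Premium, Region} — all of the relation — so {CoverageType} is a candidate key.
{Adjuster, ClaimID}⁺ = {Adjuster, ClaimID, CoverageType, PolicyNo, Premium, Region} — all of the relation — so {Adjuster, ClaimID} is a candidate key.
Any other superkey properly contains one of these, so there are no further candidate keys.

{Adjuster, ClaimID}, {CoverageType}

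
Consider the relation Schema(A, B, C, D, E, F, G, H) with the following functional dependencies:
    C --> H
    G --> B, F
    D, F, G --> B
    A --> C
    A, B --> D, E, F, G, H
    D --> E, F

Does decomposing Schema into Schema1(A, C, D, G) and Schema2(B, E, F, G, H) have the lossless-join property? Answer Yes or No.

No

Schema1 ∩ Schema2 = {G}; its closure under F is {B, F, G}.
The closure covers neither Schema1 nor Schema2 entirely; the join is not lossless.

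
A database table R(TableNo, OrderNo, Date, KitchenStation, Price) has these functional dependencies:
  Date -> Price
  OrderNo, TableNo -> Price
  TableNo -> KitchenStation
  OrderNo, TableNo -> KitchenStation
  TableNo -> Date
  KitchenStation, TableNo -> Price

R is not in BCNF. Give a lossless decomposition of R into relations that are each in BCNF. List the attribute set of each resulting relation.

{Date, KitchenStation, TableNo}; {Date, Price}; {OrderNo, TableNo}

Candidate key of the original relation: {OrderNo, TableNo}.
Within {Date, KitchenStation, OrderNo, Price, TableNo}: {Date}⁺ ∩ {Date, KitchenStation, OrderNo, Price, TableNo} = {Date, Price}, not the whole set, so Date -> Price violates BCNF; decompose into {Date, Price} and {Date, KitchenStation, OrderNo, TableNo}.
{Date, Price} is in BCNF.
Within {Date, KitchenStation, OrderNo, TableNo}: {TableNo}⁺ ∩ {Date, KitchenStation, OrderNo, TableNo} = {Date, KitchenStation, TableNo}, not the whole set, so TableNo -> Date, KitchenStation violates BCNF; decompose into {Date, KitchenStation, TableNo} and {OrderNo, TableNo}.
{Date, KitchenStation, TableNo} is in BCNF.
{OrderNo, TableNo} is in BCNF.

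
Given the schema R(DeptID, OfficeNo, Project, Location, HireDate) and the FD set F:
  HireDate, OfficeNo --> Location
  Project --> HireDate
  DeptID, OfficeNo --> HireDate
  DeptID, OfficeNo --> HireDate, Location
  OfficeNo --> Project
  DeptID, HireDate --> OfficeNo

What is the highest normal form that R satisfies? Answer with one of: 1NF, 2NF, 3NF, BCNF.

Candidate keys: {DeptID, HireDate}, {DeptID, OfficeNo}, {DeptID, Project}. Prime attributes: {DeptID, HireDate, OfficeNo, Project}.
For HireDate, OfficeNo --> Location we have {HireDate, OfficeNo}⁺ = {HireDate, Location, OfficeNo, Project}; {HireDate, OfficeNo} is not a superkey, so BCNF fails.
HireDate, OfficeNo --> Location determines the non-prime attribute {Location} from a non-superkey — 3NF is violated.
Since {OfficeNo} ⊂ {DeptID, OfficeNo} and {OfficeNo}⁺ ⊇ {Location} with {Location} non-prime, there is a partial dependency; 2NF fails.

1NF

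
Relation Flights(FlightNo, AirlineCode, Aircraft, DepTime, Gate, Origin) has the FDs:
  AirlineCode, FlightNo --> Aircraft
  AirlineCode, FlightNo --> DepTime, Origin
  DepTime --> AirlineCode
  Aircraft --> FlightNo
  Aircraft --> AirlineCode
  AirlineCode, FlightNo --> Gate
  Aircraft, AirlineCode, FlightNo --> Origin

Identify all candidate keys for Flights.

{Aircraft}, {AirlineCode, FlightNo}, {DepTime, FlightNo}

Closure of {Aircraft} is {Aircraft, AirlineCode, DepTime, FlightNo, Gate, Origin}, the whole schema; {Aircraft} is a candidate key.
Closure of {AirlineCode, FlightNo} is {Aircraft, AirlineCode, DepTime, FlightNo, Gate, Origin}, the whole schema; {AirlineCode, FlightNo} is a candidate key.
Closure of {DepTime, FlightNo} is {Aircraft, AirlineCode, DepTime, FlightNo, Gate, Origin}, the whole schema; {DepTime, FlightNo} is a candidate key.
Any other superkey properly contains one of these, so there are no further candidate keys.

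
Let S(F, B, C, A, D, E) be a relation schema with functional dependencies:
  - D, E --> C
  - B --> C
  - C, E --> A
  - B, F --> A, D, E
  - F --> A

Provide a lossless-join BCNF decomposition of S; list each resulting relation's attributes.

{A, C, E}; {B, D, E, F}; {C, D, E}

Candidate key of the original relation: {B, F}.
In {A, B, C, D, E, F}, {D, E} is not a superkey ({D, E}⁺ restricted to this set is {A, C, D, E}), so split on D, E --> A, C into {A, C, D, E} and {B, D, E, F}.
In {A, C, D, E}, {C, E} is not a superkey ({C, E}⁺ restricted to this set is {A, C, E}), so split on C, E --> A into {A, C, E} and {C, D, E}.
{A, C, E}: every determinant is a superkey — BCNF.
{C, D, E}: every determinant is a superkey — BCNF.
{B, D, E, F}: every determinant is a superkey — BCNF.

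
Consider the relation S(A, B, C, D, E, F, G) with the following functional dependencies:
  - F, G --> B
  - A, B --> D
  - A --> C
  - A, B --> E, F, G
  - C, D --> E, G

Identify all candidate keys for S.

Attributes never on any right-hand side: {A} — every candidate key must contain it.
{A, B}⁺ = {A, B, C, D, E, F, G}, which is every attribute, so {A, B} is a candidate key.
{A, D, F}⁺ = {A, B, C, D, E, F, G}, which is every attribute, so {A, D, F} is a candidate key.
{A, F, G}⁺ = {A, B, C, D, E, F, G}, which is every attribute, so {A, F, G} is a candidate key.
These are minimal and exhaustive — every other superkey contains one of them.

{A, B}, {A, D, F}, {A, F, G}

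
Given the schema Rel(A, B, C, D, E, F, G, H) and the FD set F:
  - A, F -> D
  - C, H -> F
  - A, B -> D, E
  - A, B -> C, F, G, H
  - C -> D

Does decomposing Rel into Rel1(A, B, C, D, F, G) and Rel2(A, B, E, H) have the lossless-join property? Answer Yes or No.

Rel1 ∩ Rel2 = {A, B}; its closure under F is {A, B, C, D, E, F, G, H}.
Since Rel1 ⊆ {A, B, C, D, E, F, G, H}, the intersection is a superkey of Rel1; the decomposition is lossless.

Yes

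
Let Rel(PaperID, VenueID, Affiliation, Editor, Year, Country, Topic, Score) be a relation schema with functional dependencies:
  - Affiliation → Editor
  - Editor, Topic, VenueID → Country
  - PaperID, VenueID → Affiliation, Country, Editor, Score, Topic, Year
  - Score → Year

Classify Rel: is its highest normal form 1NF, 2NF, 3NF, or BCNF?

2NF

Candidate key: {PaperID, VenueID}. Prime attributes: {PaperID, VenueID}.
Affiliation → Editor: {Affiliation}⁺ = {Affiliation, Editor}, which is not all of the attributes, so the left side is not a superkey — BCNF is violated.
Affiliation → Editor has non-prime {Editor} on the right and a non-superkey on the left, so 3NF fails.
No non-prime attribute depends on a proper subset of any candidate key, so 2NF holds.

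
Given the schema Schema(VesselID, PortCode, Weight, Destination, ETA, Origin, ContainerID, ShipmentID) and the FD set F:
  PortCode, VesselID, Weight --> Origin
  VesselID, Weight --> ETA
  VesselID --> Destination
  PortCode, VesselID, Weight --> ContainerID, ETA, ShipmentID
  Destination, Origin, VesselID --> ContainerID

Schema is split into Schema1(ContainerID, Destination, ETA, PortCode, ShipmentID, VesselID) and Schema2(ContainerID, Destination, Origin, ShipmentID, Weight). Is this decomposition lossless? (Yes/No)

Schema1 ∩ Schema2 = {ContainerID, Destination, ShipmentID}; its closure under F is {ContainerID, Destination, ShipmentID}.
The closure covers neither Schema1 nor Schema2 entirely; the join is not lossless.

No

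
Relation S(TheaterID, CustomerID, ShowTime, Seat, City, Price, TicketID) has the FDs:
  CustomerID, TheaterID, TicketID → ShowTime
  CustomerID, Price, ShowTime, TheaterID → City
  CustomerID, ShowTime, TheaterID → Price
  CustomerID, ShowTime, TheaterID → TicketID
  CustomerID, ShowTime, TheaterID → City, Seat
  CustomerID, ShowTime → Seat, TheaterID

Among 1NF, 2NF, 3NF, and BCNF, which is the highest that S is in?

Candidate keys: {CustomerID, ShowTime}, {CustomerID, TheaterID, TicketID}. Prime attributes: {CustomerID, ShowTime, TheaterID, TicketID}.
The left-hand side of every FD is a superkey, so BCNF is satisfied.

BCNF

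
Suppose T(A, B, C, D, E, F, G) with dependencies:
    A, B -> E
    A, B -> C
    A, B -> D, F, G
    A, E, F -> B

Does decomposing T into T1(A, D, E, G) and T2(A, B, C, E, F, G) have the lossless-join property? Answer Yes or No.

No

Common attributes: {A, E, G}; their closure is {A, E, G}.
T1 ⊄ {A, E, G} and T2 ⊄ {A, E, G}, so the split is lossy.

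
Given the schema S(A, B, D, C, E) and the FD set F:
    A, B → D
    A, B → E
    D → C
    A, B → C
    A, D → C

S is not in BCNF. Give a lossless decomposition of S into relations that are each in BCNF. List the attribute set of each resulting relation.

{A, B, D, E}; {C, D}

Candidate key of the original relation: {A, B}.
In {A, B, C, D, E}, {D} is not a superkey ({D}⁺ restricted to this set is {C, D}), so split on D → C into {C, D} and {A, B, D, E}.
{C, D} is in BCNF.
{A, B, D, E} is in BCNF.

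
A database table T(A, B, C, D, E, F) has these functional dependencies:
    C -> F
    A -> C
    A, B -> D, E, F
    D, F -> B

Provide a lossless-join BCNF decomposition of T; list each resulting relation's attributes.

{A, B, D, E}; {A, C}; {C, F}

Candidate keys of the original relation: {A, B}, {A, D}.
Within {A, B, C, D, E, F}: {C}⁺ ∩ {A, B, C, D, E, F} = {C, F}, not the whole set, so C -> F violates BCNF; decompose into {C, F} and {A, B, C, D, E}.
{C, F} is in BCNF.
Within {A, B, C, D, E}: {A}⁺ ∩ {A, B, C, D, E} = {A, C}, not the whole set, so A -> C violates BCNF; decompose into {A, C} and {A, B, D, E}.
{A, C} is in BCNF.
{A, B, D, E} is in BCNF.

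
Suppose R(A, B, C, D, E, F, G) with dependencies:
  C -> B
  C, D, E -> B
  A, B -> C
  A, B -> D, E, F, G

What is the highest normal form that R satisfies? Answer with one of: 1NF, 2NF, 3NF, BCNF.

3NF

Candidate keys: {A, B}, {A, C}. Prime attributes: {A, B, C}.
C -> B breaks BCNF: {C}⁺ = {B, C}, so {C} is not a superkey.
But every attribute on its right side ({B}) is prime, and the same holds for every other non-superkey FD, so 3NF still holds.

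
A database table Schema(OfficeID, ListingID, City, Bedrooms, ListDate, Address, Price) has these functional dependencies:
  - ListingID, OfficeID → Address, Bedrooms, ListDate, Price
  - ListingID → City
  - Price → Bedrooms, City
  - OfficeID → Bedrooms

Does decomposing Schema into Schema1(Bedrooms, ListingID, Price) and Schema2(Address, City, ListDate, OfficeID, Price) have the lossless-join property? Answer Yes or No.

Common attributes: {Price}; their closure is {Bedrooms, City, Price}.
Schema1 ⊄ {Bedrooms, City, Price} and Schema2 ⊄ {Bedrooms, City, Price}, so the split is lossy.

No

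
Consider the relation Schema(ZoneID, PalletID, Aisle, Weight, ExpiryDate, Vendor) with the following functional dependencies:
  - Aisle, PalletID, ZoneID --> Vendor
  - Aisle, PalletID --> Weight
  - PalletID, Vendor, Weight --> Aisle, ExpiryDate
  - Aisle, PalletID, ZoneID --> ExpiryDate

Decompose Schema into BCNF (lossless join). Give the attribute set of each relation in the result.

{Aisle, ExpiryDate, PalletID, Vendor}; {Aisle, PalletID, Vendor, ZoneID}; {Aisle, PalletID, Weight}

Candidate keys of the original relation: {Aisle, PalletID, ZoneID}, {PalletID, Vendor, Weight, ZoneID}.
In {Aisle, ExpiryDate, PalletID, Vendor, Weight, ZoneID}, {Aisle, PalletID} is not a superkey ({Aisle, PalletID}⁺ restricted to this set is {Aisle, PalletID, Weight}), so split on Aisle, PalletID --> Weight into {Aisle, PalletID, Weight} and {Aisle, ExpiryDate, PalletID, Vendor, ZoneID}.
{Aisle, PalletID, Weight} has no BCNF violation.
In {Aisle, ExpiryDate, PalletID, Vendor, ZoneID}, {Aisle, PalletID, Vendor} is not a superkey ({Aisle, PalletID, Vendor}⁺ restricted to this set is {Aisle, ExpiryDate, PalletID, Vendor}), so split on Aisle, PalletID, Vendor --> ExpiryDate into {Aisle, ExpiryDate, PalletID, Vendor} and {Aisle, PalletID, Vendor, ZoneID}.
{Aisle, ExpiryDate, PalletID, Vendor} has no BCNF violation.
{Aisle, PalletID, Vendor, ZoneID} has no BCNF violation.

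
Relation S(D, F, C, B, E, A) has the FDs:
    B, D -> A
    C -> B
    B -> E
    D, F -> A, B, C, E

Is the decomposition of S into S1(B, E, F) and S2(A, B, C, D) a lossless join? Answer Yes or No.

No

The shared attributes are {B} and {B}⁺ = {B, E}.
Neither S1 nor S2 is contained in that closure, so the decomposition is lossy.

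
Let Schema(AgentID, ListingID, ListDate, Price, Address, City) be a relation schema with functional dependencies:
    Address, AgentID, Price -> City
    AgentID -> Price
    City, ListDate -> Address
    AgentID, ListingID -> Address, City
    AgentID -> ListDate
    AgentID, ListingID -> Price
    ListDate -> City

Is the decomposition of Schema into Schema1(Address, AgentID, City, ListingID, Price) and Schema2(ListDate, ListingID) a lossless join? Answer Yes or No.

No

The shared attributes are {ListingID} and {ListingID}⁺ = {ListingID}.
Schema1 ⊄ {ListingID} and Schema2 ⊄ {ListingID}, so the split is lossy.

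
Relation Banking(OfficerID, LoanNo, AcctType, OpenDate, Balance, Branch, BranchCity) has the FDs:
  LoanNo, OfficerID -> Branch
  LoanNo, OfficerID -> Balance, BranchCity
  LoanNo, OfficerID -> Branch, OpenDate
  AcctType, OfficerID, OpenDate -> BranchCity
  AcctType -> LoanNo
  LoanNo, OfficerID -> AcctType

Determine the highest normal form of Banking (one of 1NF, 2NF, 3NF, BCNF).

3NF

Candidate keys: {AcctType, OfficerID}, {LoanNo, OfficerID}. Prime attributes: {AcctType, LoanNo, OfficerID}.
AcctType -> LoanNo breaks BCNF: {AcctType}⁺ = {AcctType, LoanNo}, so {AcctType} is not a superkey.
But every attribute on its right side ({LoanNo}) is prime, and the same holds for every other non-superkey FD, so 3NF still holds.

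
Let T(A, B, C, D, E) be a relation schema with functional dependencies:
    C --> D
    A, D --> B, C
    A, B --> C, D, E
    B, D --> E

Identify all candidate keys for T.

{A, B}, {A, C}, {A, D}

No FD produces {A}, so it must be in every candidate key.
Closure of {A, B} is {A, B, C, D, E}, the whole schema; {A, B} is a candidate key.
Closure of {A, C} is {A, B, C, D, E}, the whole schema; {A, C} is a candidate key.
Closure of {A, D} is {A, B, C, D, E}, the whole schema; {A, D} is a candidate key.
Any other superkey properly contains one of these, so there are no further candidate keys.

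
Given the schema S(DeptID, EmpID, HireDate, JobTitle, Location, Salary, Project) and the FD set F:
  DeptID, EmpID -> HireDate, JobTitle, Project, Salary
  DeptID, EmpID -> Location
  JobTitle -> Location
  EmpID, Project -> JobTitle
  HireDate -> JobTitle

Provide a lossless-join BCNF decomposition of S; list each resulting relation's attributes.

Candidate key of the original relation: {DeptID, EmpID}.
{DeptID, EmpID, HireDate, JobTitle, Location, Project, Salary}: {JobTitle} determines {JobTitle, Location} here but is not a superkey — split on JobTitle -> Location, giving {JobTitle, Location} and {DeptID, EmpID, HireDate, JobTitle, Project, Salary}.
{JobTitle, Location} is in BCNF.
{DeptID, EmpID, HireDate, JobTitle, Project, Salary}: {EmpID, Project} determines {EmpID, JobTitle, Project} here but is not a superkey — split on EmpID, Project -> JobTitle, giving {EmpID, JobTitle, Project} and {DeptID, EmpID, HireDate, Project, Salary}.
{EmpID, JobTitle, Project} is in BCNF.
{DeptID, EmpID, HireDate, Project, Salary} is in BCNF.

{DeptID, EmpID, HireDate, Project, Salary}; {EmpID, JobTitle, Project}; {JobTitle, Location}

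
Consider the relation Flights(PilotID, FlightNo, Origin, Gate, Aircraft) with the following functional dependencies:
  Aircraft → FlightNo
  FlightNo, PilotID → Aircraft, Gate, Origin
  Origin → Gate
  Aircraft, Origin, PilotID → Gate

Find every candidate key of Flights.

{Aircraft, PilotID}, {FlightNo, PilotID}

Attributes never on any right-hand side: {PilotID} — every candidate key must contain it.
{Aircraft, PilotID} is a candidate key since {Aircraft, PilotID}⁺ = {Aircraft, FlightNo, Gate, Origin, PilotID} covers every attribute.
{FlightNo, PilotID} is a candidate key since {FlightNo, PilotID}⁺ = {Aircraft, FlightNo, Gate, Origin, PilotID} covers every attribute.
No proper subset of any of these is a key, and no other minimal superkey exists.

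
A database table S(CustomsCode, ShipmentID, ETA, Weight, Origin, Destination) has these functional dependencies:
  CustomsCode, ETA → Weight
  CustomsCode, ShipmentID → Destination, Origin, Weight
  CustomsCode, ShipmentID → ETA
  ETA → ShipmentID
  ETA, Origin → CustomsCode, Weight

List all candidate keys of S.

{CustomsCode, ETA}, {CustomsCode, ShipmentID}, {ETA, Origin}

Closure of {CustomsCode, ETA} is {CustomsCode, Destination, ETA, Origin, ShipmentID, Weight}, the whole schema; {CustomsCode, ETA} is a candidate key.
Closure of {CustomsCode, ShipmentID} is {CustomsCode, Destination, ETA, Origin, ShipmentID, Weight}, the whole schema; {CustomsCode, ShipmentID} is a candidate key.
Closure of {ETA, Origin} is {CustomsCode, Destination, ETA, Origin, ShipmentID, Weight}, the whole schema; {ETA, Origin} is a candidate key.
No proper subset of any of these is a key, and no other minimal superkey exists.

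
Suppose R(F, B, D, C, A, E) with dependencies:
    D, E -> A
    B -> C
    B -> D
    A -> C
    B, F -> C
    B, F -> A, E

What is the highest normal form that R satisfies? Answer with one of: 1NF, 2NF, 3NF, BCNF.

1NF

Candidate key: {B, F}. Prime attributes: {B, F}.
For D, E -> A we have {D, E}⁺ = {A, C, D, E}; {D, E} is not a superkey, so BCNF fails.
D, E -> A determines the non-prime attribute {A} from a non-superkey — 3NF is violated.
Since {B} ⊂ {B, F} and {B}⁺ ⊇ {C, D} with {C, D} non-prime, there is a partial dependency; 2NF fails.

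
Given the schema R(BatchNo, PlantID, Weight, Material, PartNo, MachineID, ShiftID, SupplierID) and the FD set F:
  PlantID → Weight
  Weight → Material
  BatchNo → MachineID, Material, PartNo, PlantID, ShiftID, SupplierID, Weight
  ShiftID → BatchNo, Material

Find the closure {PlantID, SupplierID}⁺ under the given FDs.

{Material, PlantID, SupplierID, Weight}

Start with {PlantID, SupplierID}.
PlantID → Weight applies; add {Weight} → now {PlantID, SupplierID, Weight}.
Weight → Material applies; add {Material} → now {Material, PlantID, SupplierID, Weight}.
No further FD applies.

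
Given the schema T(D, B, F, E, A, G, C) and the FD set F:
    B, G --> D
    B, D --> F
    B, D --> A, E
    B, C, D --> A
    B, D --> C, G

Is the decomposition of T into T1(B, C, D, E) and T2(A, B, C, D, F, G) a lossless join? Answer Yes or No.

Yes

T1 ∩ T2 = {B, C, D}; its closure under F is {A, B, C, D, E, F, G}.
This includes all of T1, so the common attributes are a superkey of T1 — the join is lossless.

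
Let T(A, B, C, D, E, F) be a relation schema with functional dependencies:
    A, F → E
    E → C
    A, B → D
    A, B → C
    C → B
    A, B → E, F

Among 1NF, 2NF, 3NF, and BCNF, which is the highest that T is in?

Candidate keys: {A, B}, {A, C}, {A, E}, {A, F}. Prime attributes: {A, B, C, E, F}.
E → C breaks BCNF: {E}⁺ = {B, C, E}, so {E} is not a superkey.
But every attribute on its right side ({C}) is prime, and the same holds for every other non-superkey FD, so 3NF still holds.

3NF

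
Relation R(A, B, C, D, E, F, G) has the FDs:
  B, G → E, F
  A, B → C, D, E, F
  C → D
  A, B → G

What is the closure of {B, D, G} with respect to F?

Start with {B, D, G}.
B, G → E, F applies; add {E, F} → now {B, D, E, F, G}.
No further FD applies.

{B, D, E, F, G}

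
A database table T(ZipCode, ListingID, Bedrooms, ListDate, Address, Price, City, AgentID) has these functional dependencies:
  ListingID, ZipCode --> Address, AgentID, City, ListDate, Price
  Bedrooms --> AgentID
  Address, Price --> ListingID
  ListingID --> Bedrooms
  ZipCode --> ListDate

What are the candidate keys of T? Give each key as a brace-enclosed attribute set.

{ZipCode} never appears on the right of any FD, so every key must include it.
{ListingID, ZipCode}⁺ = {Address, AgentID, Bedrooms, City, ListDate, ListingID, Price, ZipCode} — all of the relation — so {ListingID, ZipCode} is a candidate key.
{Address, Price, ZipCode}⁺ = {Address, AgentID, Bedrooms, City, ListDate, ListingID, Price, ZipCode} — all of the relation — so {Address, Price, ZipCode} is a candidate key.
Any other superkey properly contains one of these, so there are no further candidate keys.

{Address, Price, ZipCode}, {ListingID, ZipCode}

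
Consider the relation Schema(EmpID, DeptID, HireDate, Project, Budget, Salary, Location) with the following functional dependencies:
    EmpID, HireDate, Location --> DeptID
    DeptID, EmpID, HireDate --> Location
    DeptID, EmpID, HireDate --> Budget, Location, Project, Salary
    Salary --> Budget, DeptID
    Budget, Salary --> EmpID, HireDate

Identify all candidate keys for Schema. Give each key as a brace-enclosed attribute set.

Closure of {Salary} is {Budget, DeptID, EmpID, HireDate, Location, Project, Salary}, the whole schema; {Salary} is a candidate key.
Closure of {DeptID, EmpID, HireDate} is {Budget, DeptID, EmpID, HireDate, Location, Project, Salary}, the whole schema; {DeptID, EmpID, HireDate} is a candidate key.
Closure of {EmpID, HireDate, Location} is {Budget, DeptID, EmpID, HireDate, Location, Project, Salary}, the whole schema; {EmpID, HireDate, Location} is a candidate key.
No proper subset of any of these is a key, and no other minimal superkey exists.

{DeptID, EmpID, HireDate}, {EmpID, HireDate, Location}, {Salary}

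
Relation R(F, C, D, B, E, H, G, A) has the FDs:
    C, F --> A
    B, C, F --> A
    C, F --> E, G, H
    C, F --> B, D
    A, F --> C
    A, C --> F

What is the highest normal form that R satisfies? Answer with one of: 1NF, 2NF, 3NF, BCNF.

BCNF

Candidate keys: {A, C}, {A, F}, {C, F}. Prime attributes: {A, C, F}.
Each dependency's left side is a superkey — BCNF holds.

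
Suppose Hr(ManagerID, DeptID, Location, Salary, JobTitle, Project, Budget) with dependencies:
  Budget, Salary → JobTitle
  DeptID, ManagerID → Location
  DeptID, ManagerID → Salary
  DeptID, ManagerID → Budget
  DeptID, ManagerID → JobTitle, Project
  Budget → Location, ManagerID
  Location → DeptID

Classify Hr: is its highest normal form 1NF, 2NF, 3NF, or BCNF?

Candidate keys: {Budget}, {DeptID, ManagerID}, {Location, ManagerID}. Prime attributes: {Budget, DeptID, Location, ManagerID}.
For Location → DeptID we have {Location}⁺ = {DeptID, Location}; {Location} is not a superkey, so BCNF fails.
Its right-hand attributes {DeptID} are all prime, as are those of every other non-superkey FD — the relation is in 3NF.

3NF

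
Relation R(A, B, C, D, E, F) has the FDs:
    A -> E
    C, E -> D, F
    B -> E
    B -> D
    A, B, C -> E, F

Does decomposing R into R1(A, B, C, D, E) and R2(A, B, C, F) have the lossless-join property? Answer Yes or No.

The shared attributes are {A, B, C} and {A, B, C}⁺ = {A, B, C, D, E, F}.
This includes all of R1, so the common attributes are a superkey of R1 — the join is lossless.

Yes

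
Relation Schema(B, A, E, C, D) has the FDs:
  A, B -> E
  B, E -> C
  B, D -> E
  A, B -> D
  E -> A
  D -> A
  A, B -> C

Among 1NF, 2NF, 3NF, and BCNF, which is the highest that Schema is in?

Candidate keys: {A, B}, {B, D}, {B, E}. Prime attributes: {A, B, D, E}.
E -> A: {E}⁺ = {A, E}, which is not all of the attributes, so the left side is not a superkey — BCNF is violated.
Its right-hand attributes {A} are all prime, as are those of every other non-superkey FD — the relation is in 3NF.

3NF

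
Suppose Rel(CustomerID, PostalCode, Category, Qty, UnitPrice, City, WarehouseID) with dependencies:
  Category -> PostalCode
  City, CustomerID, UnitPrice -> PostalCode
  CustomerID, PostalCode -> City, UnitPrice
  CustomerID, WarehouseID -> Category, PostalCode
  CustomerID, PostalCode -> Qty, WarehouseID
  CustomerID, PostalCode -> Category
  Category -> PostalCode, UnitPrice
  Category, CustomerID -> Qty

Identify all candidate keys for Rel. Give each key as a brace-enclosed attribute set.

{Category, CustomerID}, {City, CustomerID, UnitPrice}, {CustomerID, PostalCode}, {CustomerID, WarehouseID}

Attributes never on any right-hand side: {CustomerID} — every candidate key must contain it.
Closure of {Category, CustomerID} is {Category, City, CustomerID, PostalCode, Qty, UnitPrice, WarehouseID}, the whole schema; {Category, CustomerID} is a candidate key.
Closure of {CustomerID, PostalCode} is {Category, City, CustomerID, PostalCode, Qty, UnitPrice, WarehouseID}, the whole schema; {CustomerID, PostalCode} is a candidate key.
Closure of {CustomerID, WarehouseID} is {Category, City, CustomerID, PostalCode, Qty, UnitPrice, WarehouseID}, the whole schema; {CustomerID, WarehouseID} is a candidate key.
Closure of {City, CustomerID, UnitPrice} is {Category, City, CustomerID, PostalCode, Qty, UnitPrice, WarehouseID}, the whole schema; {City, CustomerID, UnitPrice} is a candidate key.
These are minimal and exhaustive — every other superkey contains one of them.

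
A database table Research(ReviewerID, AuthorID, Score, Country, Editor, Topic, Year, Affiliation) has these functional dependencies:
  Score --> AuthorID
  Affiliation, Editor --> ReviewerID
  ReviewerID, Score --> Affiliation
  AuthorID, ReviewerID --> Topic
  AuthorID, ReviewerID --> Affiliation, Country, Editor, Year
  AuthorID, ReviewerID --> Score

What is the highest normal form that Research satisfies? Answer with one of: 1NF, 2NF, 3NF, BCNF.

Candidate keys: {Affiliation, AuthorID, Editor}, {Affiliation, Editor, Score}, {AuthorID, ReviewerID}, {ReviewerID, Score}. Prime attributes: {Affiliation, AuthorID, Editor, ReviewerID, Score}.
Score --> AuthorID: {Score}⁺ = {AuthorID, Score}, which is not all of the attributes, so the left side is not a superkey — BCNF is violated.
Its right-hand attributes {AuthorID} are all prime, as are those of every other non-superkey FD — the relation is in 3NF.

3NF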